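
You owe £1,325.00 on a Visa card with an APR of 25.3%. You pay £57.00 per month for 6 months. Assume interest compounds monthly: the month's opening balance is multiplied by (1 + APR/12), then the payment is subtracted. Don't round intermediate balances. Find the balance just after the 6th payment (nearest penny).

£1,141.16

Monthly rate r = 25.3%/12 = 2.10833% = 0.0210833.
Each month: B ← B·(1+r) − £57.00.
Month 1: interest £27.94; balance after payment £1,295.94.
Month 2: interest £27.32; balance after payment £1,266.26.
Month 3: interest £26.70; balance after payment £1,235.95.
Month 4: interest £26.06; balance after payment £1,205.01.
Month 5: interest £25.41; balance after payment £1,173.42.
Month 6: interest £24.74; balance after payment £1,141.16.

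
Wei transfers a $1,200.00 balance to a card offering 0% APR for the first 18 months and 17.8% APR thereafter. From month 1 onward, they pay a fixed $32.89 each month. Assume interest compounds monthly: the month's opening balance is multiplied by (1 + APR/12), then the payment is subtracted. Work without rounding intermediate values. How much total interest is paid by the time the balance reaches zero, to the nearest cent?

$107.92

Promo months 1–18 at r₀ = 0%/12 = 0; months 19+ at r₁ = 17.8%/12 = 0.0148333.
After month 18 (no interest yet): B = $1,200.00 − 18·$32.89 = $607.98.
Then at r₁ with $32.89/mo: n₂ = −ln(1 − r₁·B/P)/ln(1+r₁) ≈ 21.77 → 22 more payments.
Total paid = 39·$32.89 + $25.21 = $1,307.92; interest = $1,307.92 − $1,200.00 = $107.92.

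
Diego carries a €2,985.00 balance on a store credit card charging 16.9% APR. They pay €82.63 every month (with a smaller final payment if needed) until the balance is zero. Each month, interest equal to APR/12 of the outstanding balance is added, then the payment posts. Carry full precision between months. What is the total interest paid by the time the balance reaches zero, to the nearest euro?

€1,215

Monthly rate r = 16.9%/12 = 1.40833% = 0.0140833.
Payoff takes n = ⌈−ln(1 − rB₀/P)/ln(1+r)⌉ = ⌈50.827⌉ = 51 payments; the last is €68.42.
Total paid = 50·€82.63 + €68.42 = €4,199.92.
Total interest = total paid − principal = €4,199.92 − €2,985.00 = €1,214.92.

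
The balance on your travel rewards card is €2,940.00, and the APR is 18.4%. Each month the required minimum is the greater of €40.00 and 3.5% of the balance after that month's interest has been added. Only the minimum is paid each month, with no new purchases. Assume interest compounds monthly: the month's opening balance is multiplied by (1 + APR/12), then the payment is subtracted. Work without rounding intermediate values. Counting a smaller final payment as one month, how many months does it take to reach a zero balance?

85 months

Monthly rate r = 18.4%/12 = 1.53333% = 0.0153333.
While 3.5% of the post-interest balance exceeds €40.00, each month B ← (B·(1+r))·(1 − 0.035), i.e. B shrinks by the factor (1+r)·0.965 = 0.9798.
This holds for months 1–48. Entering month 49 the balance is €1,103.76; 3.5% of the post-interest balance is now below €40.00, so the flat €40.00 minimum applies from here.
From month 49 a fixed €40.00 at rate r clears €1,103.76 in 37 more payments. Total: 48 + 37 = 85 months.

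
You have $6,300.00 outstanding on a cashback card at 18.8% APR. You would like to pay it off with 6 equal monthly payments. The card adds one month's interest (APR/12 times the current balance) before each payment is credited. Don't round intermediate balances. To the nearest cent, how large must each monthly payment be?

Monthly rate r = 18.8%/12 = 1.56667% = 0.0156667.
Level-payment amortization: P = B₀·r / (1 − (1+r)^(−n)) = 6300.00·0.0156667 / (1 − 1.01567^(−6)).
Denominator 1 − (1+r)^(−6) = 0.0890536438.
P = 98.7 / 0.0890536438 ≈ 1108.32.

$1,108.32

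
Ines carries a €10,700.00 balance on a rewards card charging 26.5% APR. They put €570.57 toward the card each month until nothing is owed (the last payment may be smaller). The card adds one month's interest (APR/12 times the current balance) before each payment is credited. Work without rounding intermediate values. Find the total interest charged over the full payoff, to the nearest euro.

Monthly rate r = 26.5%/12 = 2.20833% = 0.0220833.
Payoff takes n = ⌈−ln(1 − rB₀/P)/ln(1+r)⌉ = ⌈24.477⌉ = 25 payments; the last is €273.98.
Total paid = 24·€570.57 + €273.98 = €13,967.66.
Total interest = total paid − principal = €13,967.66 − €10,700.00 = €3,267.66.

€3,268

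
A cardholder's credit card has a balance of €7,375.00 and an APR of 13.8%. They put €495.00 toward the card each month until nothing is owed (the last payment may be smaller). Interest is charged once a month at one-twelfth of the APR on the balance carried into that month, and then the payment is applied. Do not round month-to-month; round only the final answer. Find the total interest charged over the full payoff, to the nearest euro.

€762

Monthly rate r = 13.8%/12 = 1.15% = 0.0115.
Payoff takes n = ⌈−ln(1 − rB₀/P)/ln(1+r)⌉ = ⌈16.437⌉ = 17 payments; the last is €216.86.
Total paid = 16·€495.00 + €216.86 = €8,136.86.
Total interest = total paid − principal = €8,136.86 − €7,375.00 = €761.86.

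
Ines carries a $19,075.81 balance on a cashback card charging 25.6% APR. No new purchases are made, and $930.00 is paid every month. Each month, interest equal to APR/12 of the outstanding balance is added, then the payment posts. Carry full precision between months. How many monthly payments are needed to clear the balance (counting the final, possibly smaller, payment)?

28 payments

Monthly rate r = 25.6%/12 = 2.13333% = 0.0213333.
Recurrence: B ← B·(1+r) − $930.00.
Month 1: interest $406.95; balance after payment $18,552.76.
Month 2: interest $395.79; balance after payment $18,018.55.
Closed form: n = −ln(1 − rB₀/P)/ln(1+r) = −ln(0.56242)/ln(1.02133) ≈ 27.264, so the balance reaches zero during payment 28.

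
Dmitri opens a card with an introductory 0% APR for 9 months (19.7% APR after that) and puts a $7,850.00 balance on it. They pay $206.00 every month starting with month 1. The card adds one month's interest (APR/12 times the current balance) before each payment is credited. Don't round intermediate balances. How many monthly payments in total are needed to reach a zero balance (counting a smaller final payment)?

Promo months 1–9 at r₀ = 0%/12 = 0; months 10+ at r₁ = 19.7%/12 = 0.0164167.
After month 9 (no interest yet): B = $7,850.00 − 9·$206.00 = $5,996.00.
Then at r₁ with $206.00/mo: n₂ = −ln(1 − r₁·B/P)/ln(1+r₁) ≈ 39.90 → 40 more payments.

49 months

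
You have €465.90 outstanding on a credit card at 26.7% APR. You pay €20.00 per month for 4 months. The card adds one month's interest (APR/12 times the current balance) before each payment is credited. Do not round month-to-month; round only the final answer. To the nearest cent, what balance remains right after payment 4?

Monthly rate r = 26.7%/12 = 2.225% = 0.02225.
Each month: B ← B·(1+r) − €20.00.
Month 1: interest €10.37; balance after payment €456.27.
Month 2: interest €10.15; balance after payment €446.42.
Month 3: interest €9.93; balance after payment €436.35.
Month 4: interest €9.71; balance after payment €426.06.

€426.06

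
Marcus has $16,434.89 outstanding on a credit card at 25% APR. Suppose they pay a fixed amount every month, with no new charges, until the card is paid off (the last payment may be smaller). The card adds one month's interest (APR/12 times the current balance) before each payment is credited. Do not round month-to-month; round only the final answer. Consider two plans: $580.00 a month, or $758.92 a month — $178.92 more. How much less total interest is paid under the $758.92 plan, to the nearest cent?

$3,021.38

Monthly rate r = 25%/12 = 2.08333% = 0.0208333.
At $580.00/mo: n = ⌈−ln(1 − rB₀/P)/ln(1+r)⌉ = 44 payments (last $163.88); total interest = total paid − $16,434.89 = $8,668.99.
At $758.92/mo: 30 payments (last $73.82); total interest $5,647.61.
Interest saved = $8,668.99 − $5,647.61 = $3,021.38.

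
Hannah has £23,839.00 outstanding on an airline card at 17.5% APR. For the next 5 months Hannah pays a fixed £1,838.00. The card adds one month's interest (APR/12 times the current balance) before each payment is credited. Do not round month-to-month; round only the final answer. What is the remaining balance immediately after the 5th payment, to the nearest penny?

£16,166.73

Monthly rate r = 17.5%/12 = 1.45833% = 0.0145833.
Each month: B ← B·(1+r) − £1,838.00.
Month 1: interest £347.65; balance after payment £22,348.65.
Month 2: interest £325.92; balance after payment £20,836.57.
Month 3: interest £303.87; balance after payment £19,302.44.
Month 4: interest £281.49; balance after payment £17,745.93.
Month 5: interest £258.79; balance after payment £16,166.73.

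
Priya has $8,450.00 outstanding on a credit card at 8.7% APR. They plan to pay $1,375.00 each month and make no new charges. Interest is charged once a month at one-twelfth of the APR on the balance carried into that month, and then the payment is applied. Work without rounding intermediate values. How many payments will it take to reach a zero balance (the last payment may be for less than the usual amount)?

Monthly rate r = 8.7%/12 = 0.725% = 0.00725.
Recurrence: B ← B·(1+r) − $1,375.00.
Month 1: interest $61.26; balance after payment $7,136.26.
Month 2: interest $51.74; balance after payment $5,813.00.
Closed form: n = −ln(1 − rB₀/P)/ln(1+r) = −ln(0.95545)/ln(1.00725) ≈ 6.309, so the balance reaches zero during payment 7.

7 months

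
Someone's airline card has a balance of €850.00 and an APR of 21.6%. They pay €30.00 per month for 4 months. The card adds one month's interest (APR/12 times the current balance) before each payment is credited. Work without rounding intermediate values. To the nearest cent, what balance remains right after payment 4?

Monthly rate r = 21.6%/12 = 1.8% = 0.018.
Each month: B ← B·(1+r) − €30.00.
Month 1: interest €15.30; balance after payment €835.30.
Month 2: interest €15.04; balance after payment €820.34.
Month 3: interest €14.77; balance after payment €805.10.
Month 4: interest €14.49; balance after payment €789.59.

€789.59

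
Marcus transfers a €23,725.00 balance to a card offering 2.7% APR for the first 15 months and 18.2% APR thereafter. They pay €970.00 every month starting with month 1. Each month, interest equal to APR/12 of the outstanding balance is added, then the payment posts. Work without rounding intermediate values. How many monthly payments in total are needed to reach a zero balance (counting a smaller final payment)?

26 payments

Promo months 1–15 at r₀ = 2.7%/12 = 0.00225; months 16+ at r₁ = 18.2%/12 = 0.0151667.
After month 15: iterate B ← B·(1+r₀) − €970.00 for 15 months → €9,757.04.
Then at r₁ with €970.00/mo: n₂ = −ln(1 − r₁·B/P)/ln(1+r₁) ≈ 11.00 → 11 more payments.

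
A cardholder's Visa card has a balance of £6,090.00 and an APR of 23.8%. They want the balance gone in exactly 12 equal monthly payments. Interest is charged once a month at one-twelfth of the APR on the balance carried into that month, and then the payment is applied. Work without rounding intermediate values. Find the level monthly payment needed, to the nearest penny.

£575.28

Monthly rate r = 23.8%/12 = 1.98333% = 0.0198333.
Level-payment amortization: P = B₀·r / (1 − (1+r)^(−n)) = 6090.00·0.0198333 / (1 − 1.01983^(−12)).
Denominator 1 − (1+r)^(−12) = 0.209959116.
P = 120.785 / 0.209959116 ≈ 575.28.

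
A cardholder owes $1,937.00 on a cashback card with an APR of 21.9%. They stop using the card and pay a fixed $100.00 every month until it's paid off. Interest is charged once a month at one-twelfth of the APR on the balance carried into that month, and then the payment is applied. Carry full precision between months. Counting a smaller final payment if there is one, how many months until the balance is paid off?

25 payments

Monthly rate r = 21.9%/12 = 1.825% = 0.01825.
Recurrence: B ← B·(1+r) − $100.00.
Month 1: interest $35.35; balance after payment $1,872.35.
Month 2: interest $34.17; balance after payment $1,806.52.
Closed form: n = −ln(1 − rB₀/P)/ln(1+r) = −ln(0.6465)/ln(1.01825) ≈ 24.118, so the balance reaches zero during payment 25.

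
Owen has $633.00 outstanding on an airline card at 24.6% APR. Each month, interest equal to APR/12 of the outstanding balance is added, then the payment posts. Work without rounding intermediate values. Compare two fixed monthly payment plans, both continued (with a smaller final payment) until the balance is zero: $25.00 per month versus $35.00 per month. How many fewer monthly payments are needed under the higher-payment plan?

Monthly rate r = 24.6%/12 = 2.05% = 0.0205.
At $25.00/mo: n = ⌈−ln(1 − rB₀/P)/ln(1+r)⌉ = 37 payments (last $1.83); total interest = total paid − $633.00 = $268.83.
At $35.00/mo: 23 payments (last $29.02); total interest $166.02.
Payments saved = 37 − 23 = 14.

14 fewer payments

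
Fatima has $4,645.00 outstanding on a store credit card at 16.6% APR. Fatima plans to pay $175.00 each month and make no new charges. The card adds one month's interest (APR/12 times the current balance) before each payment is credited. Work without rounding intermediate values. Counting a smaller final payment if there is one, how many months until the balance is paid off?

34 payments

Monthly rate r = 16.6%/12 = 1.38333% = 0.0138333.
Recurrence: B ← B·(1+r) − $175.00.
Month 1: interest $64.26; balance after payment $4,534.26.
Month 2: interest $62.72; balance after payment $4,421.98.
Closed form: n = −ln(1 − rB₀/P)/ln(1+r) = −ln(0.63282)/ln(1.01383) ≈ 33.305, so the balance reaches zero during payment 34.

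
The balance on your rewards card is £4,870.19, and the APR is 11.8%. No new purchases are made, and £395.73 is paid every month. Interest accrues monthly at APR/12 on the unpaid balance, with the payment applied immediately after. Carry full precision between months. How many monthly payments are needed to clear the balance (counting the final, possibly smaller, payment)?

14 payments

Monthly rate r = 11.8%/12 = 0.983333% = 0.00983333.
Recurrence: B ← B·(1+r) − £395.73.
Month 1: interest £47.89; balance after payment £4,522.35.
Month 2: interest £44.47; balance after payment £4,171.09.
Closed form: n = −ln(1 − rB₀/P)/ln(1+r) = −ln(0.87898)/ln(1.00983) ≈ 13.182, so the balance reaches zero during payment 14.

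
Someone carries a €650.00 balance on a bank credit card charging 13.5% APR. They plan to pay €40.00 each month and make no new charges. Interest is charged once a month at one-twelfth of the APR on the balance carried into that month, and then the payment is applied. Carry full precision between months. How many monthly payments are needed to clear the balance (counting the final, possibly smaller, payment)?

19 months

Monthly rate r = 13.5%/12 = 1.125% = 0.01125.
Recurrence: B ← B·(1+r) − €40.00.
Month 1: interest €7.31; balance after payment €617.31.
Month 2: interest €6.94; balance after payment €584.26.
Closed form: n = −ln(1 − rB₀/P)/ln(1+r) = −ln(0.81719)/ln(1.01125) ≈ 18.046, so the balance reaches zero during payment 19.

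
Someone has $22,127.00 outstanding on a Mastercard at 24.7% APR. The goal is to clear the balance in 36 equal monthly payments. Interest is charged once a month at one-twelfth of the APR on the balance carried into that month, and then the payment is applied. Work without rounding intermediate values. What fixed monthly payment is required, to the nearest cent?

Monthly rate r = 24.7%/12 = 2.05833% = 0.0205833.
Level-payment amortization: P = B₀·r / (1 − (1+r)^(−n)) = 22127.00·0.0205833 / (1 − 1.02058^(−36)).
Denominator 1 − (1+r)^(−36) = 0.519763666.
P = 455.447 / 0.519763666 ≈ 876.26.

$876.26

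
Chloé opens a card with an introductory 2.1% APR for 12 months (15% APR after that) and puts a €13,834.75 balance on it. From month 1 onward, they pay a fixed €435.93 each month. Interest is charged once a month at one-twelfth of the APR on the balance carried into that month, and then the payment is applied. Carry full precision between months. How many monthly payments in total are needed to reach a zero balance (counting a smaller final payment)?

Promo months 1–12 at r₀ = 2.1%/12 = 0.00175; months 13+ at r₁ = 15%/12 = 0.0125.
After month 12: iterate B ← B·(1+r₀) − €435.93 for 12 months → €8,846.29.
Then at r₁ with €435.93/mo: n₂ = −ln(1 − r₁·B/P)/ln(1+r₁) ≈ 23.55 → 24 more payments.

36 months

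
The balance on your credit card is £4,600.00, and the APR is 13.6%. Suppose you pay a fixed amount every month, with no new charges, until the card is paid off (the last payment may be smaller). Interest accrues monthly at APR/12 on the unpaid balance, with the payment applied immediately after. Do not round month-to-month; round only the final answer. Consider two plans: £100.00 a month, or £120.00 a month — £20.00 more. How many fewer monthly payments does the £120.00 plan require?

Monthly rate r = 13.6%/12 = 1.13333% = 0.0113333.
At £100.00/mo: n = ⌈−ln(1 − rB₀/P)/ln(1+r)⌉ = 66 payments (last £37.64); total interest = total paid − £4,600.00 = £1,937.64.
At £120.00/mo: 51 payments (last £69.03); total interest £1,469.03.
Payments saved = 66 − 51 = 15.

15 fewer payments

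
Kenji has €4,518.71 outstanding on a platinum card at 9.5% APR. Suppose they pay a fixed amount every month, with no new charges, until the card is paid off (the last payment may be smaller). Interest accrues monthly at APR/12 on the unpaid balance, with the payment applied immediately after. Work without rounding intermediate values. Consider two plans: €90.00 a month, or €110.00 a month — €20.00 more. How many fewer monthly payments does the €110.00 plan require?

Monthly rate r = 9.5%/12 = 0.791667% = 0.00791667.
At €90.00/mo: n = ⌈−ln(1 − rB₀/P)/ln(1+r)⌉ = 65 payments (last €22.45); total interest = total paid − €4,518.71 = €1,263.74.
At €110.00/mo: 50 payments (last €97.20); total interest €968.49.
Payments saved = 65 − 50 = 15.

15 fewer payments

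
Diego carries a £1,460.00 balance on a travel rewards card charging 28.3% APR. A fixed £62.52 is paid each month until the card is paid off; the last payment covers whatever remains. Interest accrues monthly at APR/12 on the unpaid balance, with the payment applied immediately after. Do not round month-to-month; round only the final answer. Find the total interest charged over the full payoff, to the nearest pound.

Monthly rate r = 28.3%/12 = 2.35833% = 0.0235833.
Payoff takes n = ⌈−ln(1 − rB₀/P)/ln(1+r)⌉ = ⌈34.326⌉ = 35 payments; the last is £20.57.
Total paid = 34·£62.52 + £20.57 = £2,146.25.
Total interest = total paid − principal = £2,146.25 − £1,460.00 = £686.25.

£686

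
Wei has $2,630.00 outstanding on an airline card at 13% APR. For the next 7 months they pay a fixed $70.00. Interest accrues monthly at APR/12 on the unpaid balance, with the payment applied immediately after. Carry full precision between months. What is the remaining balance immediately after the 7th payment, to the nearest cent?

Monthly rate r = 13%/12 = 1.08333% = 0.0108333.
Each month: B ← B·(1+r) − $70.00.
Month 1: interest $28.49; balance after payment $2,588.49.
Month 2: interest $28.04; balance after payment $2,546.53.
Month 3: interest $27.59; balance after payment $2,504.12.
Month 4: interest $27.13; balance after payment $2,461.25.
Month 5: interest $26.66; balance after payment $2,417.91.
Month 6: interest $26.19; balance after payment $2,374.11.
Month 7: interest $25.72; balance after payment $2,329.83.

$2,329.83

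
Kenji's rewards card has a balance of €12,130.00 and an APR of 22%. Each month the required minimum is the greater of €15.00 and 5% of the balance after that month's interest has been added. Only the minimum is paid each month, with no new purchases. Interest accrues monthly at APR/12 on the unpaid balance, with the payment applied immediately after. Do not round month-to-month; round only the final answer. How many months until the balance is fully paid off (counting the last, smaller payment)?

137 months

Monthly rate r = 22%/12 = 1.83333% = 0.0183333.
While 5% of the post-interest balance exceeds €15.00, each month B ← (B·(1+r))·(1 − 0.05), i.e. B shrinks by the factor (1+r)·0.95 = 0.96742.
This holds for months 1–113. Entering month 114 the balance is €287.21; 5% of the post-interest balance is now below €15.00, so the flat €15.00 minimum applies from here.
From month 114 a fixed €15.00 at rate r clears €287.21 in 24 more payments. Total: 113 + 24 = 137 months.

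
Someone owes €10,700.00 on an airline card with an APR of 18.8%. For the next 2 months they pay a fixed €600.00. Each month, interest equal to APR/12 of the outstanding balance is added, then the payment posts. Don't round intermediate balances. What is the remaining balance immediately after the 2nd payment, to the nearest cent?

Monthly rate r = 18.8%/12 = 1.56667% = 0.0156667.
Each month: B ← B·(1+r) − €600.00.
Month 1: interest €167.63; balance after payment €10,267.63.
Month 2: interest €160.86; balance after payment €9,828.49.

€9,828.49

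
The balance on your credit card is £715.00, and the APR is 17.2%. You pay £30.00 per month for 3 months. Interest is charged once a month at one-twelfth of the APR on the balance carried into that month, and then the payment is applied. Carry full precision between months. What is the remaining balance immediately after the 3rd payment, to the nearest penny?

Monthly rate r = 17.2%/12 = 1.43333% = 0.0143333.
Each month: B ← B·(1+r) − £30.00.
Month 1: interest £10.25; balance after payment £695.25.
Month 2: interest £9.97; balance after payment £675.21.
Month 3: interest £9.68; balance after payment £654.89.

£654.89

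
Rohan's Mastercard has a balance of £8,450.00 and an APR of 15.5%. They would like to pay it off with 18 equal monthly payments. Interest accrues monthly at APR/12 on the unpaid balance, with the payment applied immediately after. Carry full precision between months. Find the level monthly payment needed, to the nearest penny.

Monthly rate r = 15.5%/12 = 1.29167% = 0.0129167.
Level-payment amortization: P = B₀·r / (1 − (1+r)^(−n)) = 8450.00·0.0129167 / (1 − 1.01292^(−18)).
Denominator 1 − (1+r)^(−18) = 0.206269458.
P = 109.146 / 0.206269458 ≈ 529.14.

£529.14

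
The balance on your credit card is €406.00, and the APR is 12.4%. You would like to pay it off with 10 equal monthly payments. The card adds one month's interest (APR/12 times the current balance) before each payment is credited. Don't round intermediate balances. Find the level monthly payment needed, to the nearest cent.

Monthly rate r = 12.4%/12 = 1.03333% = 0.0103333.
Level-payment amortization: P = B₀·r / (1 − (1+r)^(−n)) = 406.00·0.0103333 / (1 − 1.01033^(−10)).
Denominator 1 − (1+r)^(−10) = 0.0976953749.
P = 4.19533 / 0.0976953749 ≈ 42.94.

€42.94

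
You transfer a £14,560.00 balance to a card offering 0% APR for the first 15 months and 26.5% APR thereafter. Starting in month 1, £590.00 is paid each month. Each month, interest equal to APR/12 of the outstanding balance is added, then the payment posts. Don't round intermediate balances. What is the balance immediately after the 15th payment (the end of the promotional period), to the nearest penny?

£5,710.00

Promo months 1–15 at r₀ = 0%/12 = 0; months 16+ at r₁ = 26.5%/12 = 0.0220833.
After month 15 (no interest yet): B = £14,560.00 − 15·£590.00 = £5,710.00.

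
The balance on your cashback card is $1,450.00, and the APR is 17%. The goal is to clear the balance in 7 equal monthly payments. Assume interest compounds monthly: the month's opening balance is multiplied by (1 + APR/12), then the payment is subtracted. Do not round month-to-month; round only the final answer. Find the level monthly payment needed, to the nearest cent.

Monthly rate r = 17%/12 = 1.41667% = 0.0141667.
Level-payment amortization: P = B₀·r / (1 − (1+r)^(−n)) = 1450.00·0.0141667 / (1 − 1.01417^(−7)).
Denominator 1 − (1+r)^(−7) = 0.0937778465.
P = 20.5417 / 0.0937778465 ≈ 219.05.

$219.05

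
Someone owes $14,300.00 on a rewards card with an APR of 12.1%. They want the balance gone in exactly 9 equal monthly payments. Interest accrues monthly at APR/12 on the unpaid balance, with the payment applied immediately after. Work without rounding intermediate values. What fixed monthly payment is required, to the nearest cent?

Monthly rate r = 12.1%/12 = 1.00833% = 0.0100833.
Level-payment amortization: P = B₀·r / (1 − (1+r)^(−n)) = 14300.00·0.0100833 / (1 − 1.01008^(−9)).
Denominator 1 − (1+r)^(−9) = 0.086338861.
P = 144.192 / 0.086338861 ≈ 1670.07.

$1,670.07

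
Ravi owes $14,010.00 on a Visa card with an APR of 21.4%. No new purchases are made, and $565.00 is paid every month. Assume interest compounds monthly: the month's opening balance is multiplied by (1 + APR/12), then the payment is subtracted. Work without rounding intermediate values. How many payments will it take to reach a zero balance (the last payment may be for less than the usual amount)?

Monthly rate r = 21.4%/12 = 1.78333% = 0.0178333.
Recurrence: B ← B·(1+r) − $565.00.
Month 1: interest $249.84; balance after payment $13,694.84.
Month 2: interest $244.22; balance after payment $13,374.07.
Closed form: n = −ln(1 − rB₀/P)/ln(1+r) = −ln(0.5578)/ln(1.01783) ≈ 33.025, so the balance reaches zero during payment 34.

34 months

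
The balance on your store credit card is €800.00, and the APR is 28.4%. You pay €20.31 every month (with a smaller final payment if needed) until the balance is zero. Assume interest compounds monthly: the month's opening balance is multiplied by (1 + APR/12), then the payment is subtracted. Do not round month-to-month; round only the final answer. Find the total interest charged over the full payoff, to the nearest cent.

€1,536.96

Monthly rate r = 28.4%/12 = 2.36667% = 0.0236667.
Payoff takes n = ⌈−ln(1 − rB₀/P)/ln(1+r)⌉ = ⌈115.064⌉ = 116 payments; the last is €1.31.
Total paid = 115·€20.31 + €1.31 = €2,336.96.
Total interest = total paid − principal = €2,336.96 − €800.00 = €1,536.96.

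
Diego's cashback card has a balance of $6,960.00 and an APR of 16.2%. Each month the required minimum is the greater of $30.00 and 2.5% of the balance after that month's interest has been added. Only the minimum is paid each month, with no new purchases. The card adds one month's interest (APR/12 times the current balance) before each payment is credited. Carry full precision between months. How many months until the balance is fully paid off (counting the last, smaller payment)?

206 months

Monthly rate r = 16.2%/12 = 1.35% = 0.0135.
While 2.5% of the post-interest balance exceeds $30.00, each month B ← (B·(1+r))·(1 − 0.025), i.e. B shrinks by the factor (1+r)·0.975 = 0.98816.
This holds for months 1–149. Entering month 150 the balance is $1,180.42; 2.5% of the post-interest balance is now below $30.00, so the flat $30.00 minimum applies from here.
From month 150 a fixed $30.00 at rate r clears $1,180.42 in 57 more payments. Total: 149 + 57 = 206 months.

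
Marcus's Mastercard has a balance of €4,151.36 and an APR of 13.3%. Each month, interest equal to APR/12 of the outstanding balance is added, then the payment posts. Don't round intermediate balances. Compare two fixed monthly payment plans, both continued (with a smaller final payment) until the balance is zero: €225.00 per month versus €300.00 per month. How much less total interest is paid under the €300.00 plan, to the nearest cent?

€138.62

Monthly rate r = 13.3%/12 = 1.10833% = 0.0110833.
At €225.00/mo: n = ⌈−ln(1 − rB₀/P)/ln(1+r)⌉ = 21 payments (last €170.23); total interest = total paid − €4,151.36 = €518.87.
At €300.00/mo: 16 payments (last €31.61); total interest €380.25.
Interest saved = €518.87 − €380.25 = €138.62.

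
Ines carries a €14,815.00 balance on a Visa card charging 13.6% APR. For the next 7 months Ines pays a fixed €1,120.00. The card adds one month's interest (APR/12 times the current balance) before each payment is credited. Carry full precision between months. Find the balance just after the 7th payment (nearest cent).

Monthly rate r = 13.6%/12 = 1.13333% = 0.0113333.
Each month: B ← B·(1+r) − €1,120.00.
Month 1: interest €167.90; balance after payment €13,862.90.
Month 2: interest €157.11; balance after payment €12,900.02.
Month 3: interest €146.20; balance after payment €11,926.22.
Month 4: interest €135.16; balance after payment €10,941.38.
Month 5: interest €124.00; balance after payment €9,945.38.
Month 6: interest €112.71; balance after payment €8,938.10.
Month 7: interest €101.30; balance after payment €7,919.40.

€7,919.40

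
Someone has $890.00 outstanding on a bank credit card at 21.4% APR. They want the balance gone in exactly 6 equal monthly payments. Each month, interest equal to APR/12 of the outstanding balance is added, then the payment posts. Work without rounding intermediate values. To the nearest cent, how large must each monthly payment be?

Monthly rate r = 21.4%/12 = 1.78333% = 0.0178333.
Level-payment amortization: P = B₀·r / (1 − (1+r)^(−n)) = 890.00·0.0178333 / (1 − 1.01783^(−6)).
Denominator 1 − (1+r)^(−6) = 0.100626717.
P = 15.8717 / 0.100626717 ≈ 157.73.

$157.73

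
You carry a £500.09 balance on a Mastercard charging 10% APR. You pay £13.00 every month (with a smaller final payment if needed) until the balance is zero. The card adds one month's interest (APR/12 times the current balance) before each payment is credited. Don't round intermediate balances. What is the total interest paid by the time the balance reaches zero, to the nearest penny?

£105.37

Monthly rate r = 10%/12 = 0.833333% = 0.00833333.
Payoff takes n = ⌈−ln(1 − rB₀/P)/ln(1+r)⌉ = ⌈46.573⌉ = 47 payments; the last is £7.46.
Total paid = 46·£13.00 + £7.46 = £605.46.
Total interest = total paid − principal = £605.46 − £500.09 = £105.37.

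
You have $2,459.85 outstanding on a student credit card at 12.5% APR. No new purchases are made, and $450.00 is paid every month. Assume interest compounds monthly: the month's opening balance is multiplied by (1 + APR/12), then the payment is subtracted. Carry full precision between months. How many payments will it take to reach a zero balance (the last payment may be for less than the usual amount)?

6 months

Monthly rate r = 12.5%/12 = 1.04167% = 0.0104167.
Recurrence: B ← B·(1+r) − $450.00.
Month 1: interest $25.62; balance after payment $2,035.47.
Month 2: interest $21.20; balance after payment $1,606.68.
Month 3: interest $16.74; balance after payment $1,173.41.
Month 4: interest $12.22; balance after payment $735.64.
Month 5: interest $7.66; balance after payment $293.30.
Month 6: interest $3.06; balance after payment $0.00.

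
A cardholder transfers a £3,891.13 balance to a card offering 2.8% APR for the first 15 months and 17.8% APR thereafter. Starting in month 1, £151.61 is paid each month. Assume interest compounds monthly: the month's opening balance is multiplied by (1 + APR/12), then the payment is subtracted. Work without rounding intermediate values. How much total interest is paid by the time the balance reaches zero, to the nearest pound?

£278

Promo months 1–15 at r₀ = 2.8%/12 = 0.00233333; months 16+ at r₁ = 17.8%/12 = 0.0148333.
After month 15: iterate B ← B·(1+r₀) − £151.61 for 15 months → £1,717.89.
Then at r₁ with £151.61/mo: n₂ = −ln(1 − r₁·B/P)/ln(1+r₁) ≈ 12.50 → 13 more payments.
Total paid = 27·£151.61 + £75.67 = £4,169.14; interest = £4,169.14 − £3,891.13 = £278.01.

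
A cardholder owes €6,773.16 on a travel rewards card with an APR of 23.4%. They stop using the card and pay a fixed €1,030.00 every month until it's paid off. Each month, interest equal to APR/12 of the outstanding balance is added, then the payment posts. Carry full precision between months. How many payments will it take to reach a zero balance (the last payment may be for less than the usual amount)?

8 payments

Monthly rate r = 23.4%/12 = 1.95% = 0.0195.
Recurrence: B ← B·(1+r) − €1,030.00.
Month 1: interest €132.08; balance after payment €5,875.24.
Month 2: interest €114.57; balance after payment €4,959.80.
Closed form: n = −ln(1 − rB₀/P)/ln(1+r) = −ln(0.87177)/ln(1.0195) ≈ 7.106, so the balance reaches zero during payment 8.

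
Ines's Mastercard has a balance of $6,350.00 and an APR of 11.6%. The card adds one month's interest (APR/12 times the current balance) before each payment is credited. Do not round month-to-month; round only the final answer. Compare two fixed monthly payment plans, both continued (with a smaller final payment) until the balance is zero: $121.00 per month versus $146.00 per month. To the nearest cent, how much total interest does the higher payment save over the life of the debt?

Monthly rate r = 11.6%/12 = 0.966667% = 0.00966667.
At $121.00/mo: n = ⌈−ln(1 − rB₀/P)/ln(1+r)⌉ = 74 payments (last $70.29); total interest = total paid − $6,350.00 = $2,553.29.
At $146.00/mo: 57 payments (last $102.46); total interest $1,928.46.
Interest saved = $2,553.29 − $1,928.46 = $624.83.

$624.83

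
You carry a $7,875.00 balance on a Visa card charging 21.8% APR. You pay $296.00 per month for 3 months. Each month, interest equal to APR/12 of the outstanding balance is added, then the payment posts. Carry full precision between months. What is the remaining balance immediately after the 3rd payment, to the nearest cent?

Monthly rate r = 21.8%/12 = 1.81667% = 0.0181667.
Each month: B ← B·(1+r) − $296.00.
Month 1: interest $143.06; balance after payment $7,722.06.
Month 2: interest $140.28; balance after payment $7,566.35.
Month 3: interest $137.46; balance after payment $7,407.80.

$7,407.80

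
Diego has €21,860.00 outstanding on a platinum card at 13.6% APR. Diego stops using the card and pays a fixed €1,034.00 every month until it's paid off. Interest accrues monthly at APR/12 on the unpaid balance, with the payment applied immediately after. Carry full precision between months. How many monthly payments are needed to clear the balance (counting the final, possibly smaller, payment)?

Monthly rate r = 13.6%/12 = 1.13333% = 0.0113333.
Recurrence: B ← B·(1+r) − €1,034.00.
Month 1: interest €247.75; balance after payment €21,073.75.
Month 2: interest €238.84; balance after payment €20,278.58.
Closed form: n = −ln(1 − rB₀/P)/ln(1+r) = −ln(0.7604)/ln(1.01133) ≈ 24.305, so the balance reaches zero during payment 25.

25 payments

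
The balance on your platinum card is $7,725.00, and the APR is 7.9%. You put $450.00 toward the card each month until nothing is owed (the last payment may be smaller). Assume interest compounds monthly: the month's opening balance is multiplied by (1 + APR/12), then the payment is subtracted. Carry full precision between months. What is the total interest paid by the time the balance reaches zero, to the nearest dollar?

$500

Monthly rate r = 7.9%/12 = 0.658333% = 0.00658333.
Payoff takes n = ⌈−ln(1 − rB₀/P)/ln(1+r)⌉ = ⌈18.276⌉ = 19 payments; the last is $124.72.
Total paid = 18·$450.00 + $124.72 = $8,224.72.
Total interest = total paid − principal = $8,224.72 − $7,725.00 = $499.72.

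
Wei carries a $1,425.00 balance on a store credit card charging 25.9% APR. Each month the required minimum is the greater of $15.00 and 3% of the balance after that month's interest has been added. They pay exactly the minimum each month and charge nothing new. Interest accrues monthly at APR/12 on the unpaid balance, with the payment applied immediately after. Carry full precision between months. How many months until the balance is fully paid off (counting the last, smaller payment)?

175 months

Monthly rate r = 25.9%/12 = 2.15833% = 0.0215833.
While 3% of the post-interest balance exceeds $15.00, each month B ← (B·(1+r))·(1 − 0.03), i.e. B shrinks by the factor (1+r)·0.97 = 0.99094.
This holds for months 1–118. Entering month 119 the balance is $486.62; 3% of the post-interest balance is now below $15.00, so the flat $15.00 minimum applies from here.
From month 119 a fixed $15.00 at rate r clears $486.62 in 57 more payments. Total: 118 + 57 = 175 months.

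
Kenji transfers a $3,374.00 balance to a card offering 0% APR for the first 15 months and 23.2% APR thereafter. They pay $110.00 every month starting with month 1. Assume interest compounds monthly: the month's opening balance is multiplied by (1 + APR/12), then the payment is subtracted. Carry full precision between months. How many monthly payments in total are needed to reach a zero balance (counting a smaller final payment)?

34 months

Promo months 1–15 at r₀ = 0%/12 = 0; months 16+ at r₁ = 23.2%/12 = 0.0193333.
After month 15 (no interest yet): B = $3,374.00 − 15·$110.00 = $1,724.00.
Then at r₁ with $110.00/mo: n₂ = −ln(1 − r₁·B/P)/ln(1+r₁) ≈ 18.85 → 19 more payments.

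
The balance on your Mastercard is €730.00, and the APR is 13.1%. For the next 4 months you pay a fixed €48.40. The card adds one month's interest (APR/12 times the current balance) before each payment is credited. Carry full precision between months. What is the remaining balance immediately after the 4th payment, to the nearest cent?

Monthly rate r = 13.1%/12 = 1.09167% = 0.0109167.
Each month: B ← B·(1+r) − €48.40.
Month 1: interest €7.97; balance after payment €689.57.
Month 2: interest €7.53; balance after payment €648.70.
Month 3: interest €7.08; balance after payment €607.38.
Month 4: interest €6.63; balance after payment €565.61.

€565.61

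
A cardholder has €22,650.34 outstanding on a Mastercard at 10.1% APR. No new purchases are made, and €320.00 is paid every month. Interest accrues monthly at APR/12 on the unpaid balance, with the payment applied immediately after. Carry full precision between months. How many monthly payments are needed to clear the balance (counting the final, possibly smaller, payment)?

Monthly rate r = 10.1%/12 = 0.841667% = 0.00841667.
Recurrence: B ← B·(1+r) − €320.00.
Month 1: interest €190.64; balance after payment €22,520.98.
Month 2: interest €189.55; balance after payment €22,390.53.
Closed form: n = −ln(1 − rB₀/P)/ln(1+r) = −ln(0.40425)/ln(1.00842) ≈ 108.063, so the balance reaches zero during payment 109.

109 payments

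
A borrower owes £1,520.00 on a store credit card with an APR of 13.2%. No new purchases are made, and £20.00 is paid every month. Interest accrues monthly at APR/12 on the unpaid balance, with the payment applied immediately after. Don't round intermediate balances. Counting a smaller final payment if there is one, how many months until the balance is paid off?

166 months

Monthly rate r = 13.2%/12 = 1.1% = 0.011.
Recurrence: B ← B·(1+r) − £20.00.
Month 1: interest £16.72; balance after payment £1,516.72.
Month 2: interest £16.68; balance after payment £1,513.40.
Closed form: n = −ln(1 − rB₀/P)/ln(1+r) = −ln(0.164)/ln(1.011) ≈ 165.256, so the balance reaches zero during payment 166.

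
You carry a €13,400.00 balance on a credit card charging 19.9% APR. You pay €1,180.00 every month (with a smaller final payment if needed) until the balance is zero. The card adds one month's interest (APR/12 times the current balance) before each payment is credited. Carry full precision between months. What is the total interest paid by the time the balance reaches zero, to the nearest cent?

Monthly rate r = 19.9%/12 = 1.65833% = 0.0165833.
Payoff takes n = ⌈−ln(1 − rB₀/P)/ln(1+r)⌉ = ⌈12.686⌉ = 13 payments; the last is €811.37.
Total paid = 12·€1,180.00 + €811.37 = €14,971.37.
Total interest = total paid − principal = €14,971.37 − €13,400.00 = €1,571.37.

€1,571.37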